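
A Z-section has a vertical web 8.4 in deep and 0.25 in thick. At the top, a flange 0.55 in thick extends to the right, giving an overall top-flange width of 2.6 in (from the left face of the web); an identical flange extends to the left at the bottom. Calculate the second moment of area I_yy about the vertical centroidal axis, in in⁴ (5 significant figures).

I_yy ≈ 5.5692 in⁴

Treat the section as a set of non-overlapping primitives; coordinates are from the bounding-box lower-left.
Web: 0.25 × 8.4, A = 2.1 in², x = 2.475 in, Ī = 0.0109375 in⁴.
Top flange (beyond web): 2.35 × 0.55, A = 1.2925 in², x = 3.775 in, Ī = 0.5948193 in⁴.
Bottom flange (beyond web): 2.35 × 0.55, A = 1.2925 in², x = 1.175 in, Ī = 0.5948193 in⁴.
Centroid: x̄ = ΣA·x / ΣA = 2.475 in.
Transfer each piece to the vertical centroidal axis using Ī + A·d² with d = x − 2.475:
  web: d = 0 in → contributes +0.0109375 in⁴
  top flange (beyond web): d = 1.3 in → contributes +2.779144 in⁴
  bottom flange (beyond web): d = -1.3 in → contributes +2.779144 in⁴
Total I = 5.569226 in⁴.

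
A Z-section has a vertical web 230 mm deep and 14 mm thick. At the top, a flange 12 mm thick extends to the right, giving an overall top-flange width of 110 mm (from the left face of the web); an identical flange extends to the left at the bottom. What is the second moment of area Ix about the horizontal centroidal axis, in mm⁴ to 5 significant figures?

Ix ≈ 4.1596 × 10⁷ mm⁴

Decompose the section into non-overlapping parts with the origin at the bottom-left of its bounding rectangle.
Web: 14 × 230, A = 3 220 mm², y = 115 mm, Ī = 14 194 833 mm⁴.
Top flange (beyond web): 96 × 12, A = 1 152 mm², y = 224 mm, Ī = 13 824 mm⁴.
Bottom flange (beyond web): 96 × 12, A = 1 152 mm², y = 6 mm, Ī = 13 824 mm⁴.
Centroid: ȳ = ΣA·y / ΣA = 115 mm.
Transfer each piece to the horizontal centroidal axis using Ī + A·d² with d = y − 115:
  web: d = 0 mm → contributes +14 194 833 mm⁴
  top flange (beyond web): d = 109 mm → contributes +13 700 736 mm⁴
  bottom flange (beyond web): d = -109 mm → contributes +13 700 736 mm⁴
Total I = 41 596 305 mm⁴.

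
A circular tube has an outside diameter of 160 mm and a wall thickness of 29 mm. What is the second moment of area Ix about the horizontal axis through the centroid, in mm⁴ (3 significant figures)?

Treat the section as a set of non-overlapping primitives; coordinates are from the bounding-box lower-left.
Outer circle: ⌀160, A = 20 106 mm², y = 80 mm, Ī = 32 169 909 mm⁴.
Bore (subtracted): ⌀102, A = 8171.3 mm², y = 80 mm, Ī = 5 313 376 mm⁴.
By symmetry the centroid is at mid-height, ȳ = 80 mm.
All pieces are centred on the horizontal axis through the centroid, so I = ΣĪ (holes subtracted) = 26 856 532 mm⁴.

Ix ≈ 2.69 × 10⁷ mm⁴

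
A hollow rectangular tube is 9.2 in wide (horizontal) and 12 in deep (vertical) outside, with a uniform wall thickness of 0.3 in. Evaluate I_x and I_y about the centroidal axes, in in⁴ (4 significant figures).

Break the section into simple shapes (no overlaps), measuring from the bottom-left corner of the bounding box.
Outer rectangle: 9.2 × 12, A = 110.4 in², y = 6 in, Ī = 1324.8 in⁴.
Inner void (subtracted): 8.6 × 11.4, A = 98.04 in², y = 6 in, Ī = 1061.77 in⁴.
By symmetry the centroid is at mid-height, ȳ = 6 in.
All pieces are centred on the centroidal x-axis, so I = ΣĪ (holes subtracted) = 263.027 in⁴.
Repeating about the centroidal y-axis gives I_y = 174.435 in⁴.

I_x ≈ 263.0 in⁴, I_y ≈ 174.4 in⁴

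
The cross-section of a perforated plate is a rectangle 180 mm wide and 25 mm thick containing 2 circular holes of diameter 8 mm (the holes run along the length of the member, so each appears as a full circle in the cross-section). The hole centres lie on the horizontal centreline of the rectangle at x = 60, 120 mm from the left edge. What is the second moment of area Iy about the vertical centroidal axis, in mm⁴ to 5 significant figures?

Split into non-overlapping primitives; take the origin at the lower-left of the bounding box.
Plate: 180 × 25, A = 4 500 mm², x = 90 mm, Ī = 12 150 000 mm⁴.
Hole 1 (subtracted): ⌀8, A = 50.26548 mm², x = 60 mm, Ī = 201.0619 mm⁴.
Hole 2 (subtracted): ⌀8, A = 50.26548 mm², x = 120 mm, Ī = 201.0619 mm⁴.
By symmetry the centroid is at mid-width, x̄ = 90 mm.
Transfer each piece to the vertical centroidal axis using Ī + A·d² with d = x − 90:
  plate: d = 0 mm → contributes +12 150 000 mm⁴
  hole 1: d = -30 mm → contributes −45 440 mm⁴
  hole 2: d = 30 mm → contributes −45 440 mm⁴
Total I = 12 059 120 mm⁴.

Iy ≈ 1.2059 × 10⁷ mm⁴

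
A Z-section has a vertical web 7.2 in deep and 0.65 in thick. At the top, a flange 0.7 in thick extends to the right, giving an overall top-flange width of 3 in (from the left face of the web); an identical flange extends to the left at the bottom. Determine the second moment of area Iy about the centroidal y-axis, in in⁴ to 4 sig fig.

Break the section into simple shapes (no overlaps), measuring from the bottom-left corner of the bounding box.
Web: 0.65 × 7.2, A = 4.68 in², x = 2.675 in, Ī = 0.164775 in⁴.
Top flange (beyond web): 2.35 × 0.7, A = 1.645 in², x = 4.175 in, Ī = 0.757043 in⁴.
Bottom flange (beyond web): 2.35 × 0.7, A = 1.645 in², x = 1.175 in, Ī = 0.757043 in⁴.
Centroid: x̄ = ΣA·x / ΣA = 2.675 in.
Transfer each piece to the centroidal y-axis using Ī + A·d² with d = x − 2.675:
  web: d = 0 in → contributes +0.164775 in⁴
  top flange (beyond web): d = 1.5 in → contributes +4.45829 in⁴
  bottom flange (beyond web): d = -1.5 in → contributes +4.45829 in⁴
Total I = 9.08136 in⁴.

Iy ≈ 9.081 in⁴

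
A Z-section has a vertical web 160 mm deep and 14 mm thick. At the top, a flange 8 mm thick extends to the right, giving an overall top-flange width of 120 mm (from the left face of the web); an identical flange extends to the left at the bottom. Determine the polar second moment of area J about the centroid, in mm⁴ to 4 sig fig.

Decompose the section into non-overlapping parts with the origin at the bottom-left of its bounding rectangle.
Web: 14 × 160, A = 2 240 mm², y = 80 mm, Ī = 4 778 667 mm⁴.
Top flange (beyond web): 106 × 8, A = 848 mm², y = 156 mm, Ī = 4522.67 mm⁴.
Bottom flange (beyond web): 106 × 8, A = 848 mm², y = 4 mm, Ī = 4522.67 mm⁴.
Centroid: ȳ = ΣA·y / ΣA = 80 mm.
Transfer each piece to the centroidal x-axis using Ī + A·d² with d = y − 80:
  web: d = 0 mm → contributes +4 778 667 mm⁴
  top flange (beyond web): d = 76 mm → contributes +4 902 571 mm⁴
  bottom flange (beyond web): d = -76 mm → contributes +4 902 571 mm⁴
Total I = 14 583 808 mm⁴.
For the y-axis: x̄ = 113 mm.
Repeating about the centroidal y-axis gives I_y = 7 730 208 mm⁴.
Polar second moment: J = I_x + I_y = 22 314 016 mm⁴.

J ≈ 2.231 × 10⁷ mm⁴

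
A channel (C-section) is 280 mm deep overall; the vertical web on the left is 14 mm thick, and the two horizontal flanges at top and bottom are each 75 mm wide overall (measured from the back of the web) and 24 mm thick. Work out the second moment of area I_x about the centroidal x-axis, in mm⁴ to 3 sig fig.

I_x ≈ 7.37 × 10⁷ mm⁴

Decompose the section into non-overlapping parts with the origin at the bottom-left of its bounding rectangle.
Web: 14 × 280, A = 3 920 mm², y = 140 mm, Ī = 25 610 667 mm⁴.
Top flange (beyond web): 61 × 24, A = 1 464 mm², y = 268 mm, Ī = 70 272 mm⁴.
Bottom flange (beyond web): 61 × 24, A = 1 464 mm², y = 12 mm, Ī = 70 272 mm⁴.
By symmetry the centroid is at mid-height, ȳ = 140 mm.
Transfer each piece to the centroidal x-axis using Ī + A·d² with d = y − 140:
  web: d = 0 mm → contributes +25 610 667 mm⁴
  top flange (beyond web): d = 128 mm → contributes +24 056 448 mm⁴
  bottom flange (beyond web): d = -128 mm → contributes +24 056 448 mm⁴
Total I = 73 723 563 mm⁴.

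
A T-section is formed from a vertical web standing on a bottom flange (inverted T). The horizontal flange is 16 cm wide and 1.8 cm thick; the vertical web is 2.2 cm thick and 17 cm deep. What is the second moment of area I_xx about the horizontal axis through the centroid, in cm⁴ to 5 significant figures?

I_xx ≈ 2346.2 cm⁴

Decompose the section into non-overlapping parts with the origin at the bottom-left of its bounding rectangle.
Flange: 16 × 1.8, A = 28.8 cm², y = 0.9 cm, Ī = 7.776 cm⁴.
Web: 2.2 × 17, A = 37.4 cm², y = 10.3 cm, Ī = 900.7167 cm⁴.
Centroid: ȳ = ΣA·y / ΣA = 6.210574 cm.
Transfer each piece to the horizontal axis through the centroid using Ī + A·d² with d = y − 6.210574:
  flange: d = -5.310574 cm → contributes +819.9993 cm⁴
  web: d = 4.089426 cm → contributes +1526.172 cm⁴
Total I = 2346.171 cm⁴.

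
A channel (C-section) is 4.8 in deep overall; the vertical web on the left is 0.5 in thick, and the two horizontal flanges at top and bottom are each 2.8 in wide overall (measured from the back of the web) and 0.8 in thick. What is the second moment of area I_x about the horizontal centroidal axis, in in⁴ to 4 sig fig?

Break the section into simple shapes (no overlaps), measuring from the bottom-left corner of the bounding box.
Web: 0.5 × 4.8, A = 2.4 in², y = 2.4 in, Ī = 4.608 in⁴.
Top flange (beyond web): 2.3 × 0.8, A = 1.84 in², y = 4.4 in, Ī = 0.0981333 in⁴.
Bottom flange (beyond web): 2.3 × 0.8, A = 1.84 in², y = 0.4 in, Ī = 0.0981333 in⁴.
By symmetry the centroid is at mid-height, ȳ = 2.4 in.
Transfer each piece to the horizontal centroidal axis using Ī + A·d² with d = y − 2.4:
  web: d = 0 in → contributes +4.608 in⁴
  top flange (beyond web): d = 2 in → contributes +7.45813 in⁴
  bottom flange (beyond web): d = -2 in → contributes +7.45813 in⁴
Total I = 19.5243 in⁴.

I_x ≈ 19.52 in⁴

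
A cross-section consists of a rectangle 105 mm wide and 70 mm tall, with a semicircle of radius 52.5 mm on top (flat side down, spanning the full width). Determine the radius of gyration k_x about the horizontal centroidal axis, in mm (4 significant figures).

Treat the section as a set of non-overlapping primitives; coordinates are from the bounding-box lower-left.
Rectangular body: 105 × 70, A = 7 350 mm², y = 35 mm, Ī = 3 001 250 mm⁴.
Semicircular cap: semicircle r = 52.5, A = 4329.51 mm², y = 92.2817 mm, Ī = 833 814 mm⁴.
Centroid: ȳ = ΣA·y / ΣA = 56.2339 mm.
Transfer each piece to the horizontal centroidal axis using Ī + A·d² with d = y − 56.2339:
  rectangular body: d = -21.2339 mm → contributes +6 315 207 mm⁴
  semicircular cap: d = 36.0478 mm → contributes +6 459 763 mm⁴
Total I = 12 774 971 mm⁴.
Radius of gyration: k = √(I/A) = √(12 774 971 / 11679.5) = 33.0726 mm.

k_x ≈ 33.07 mm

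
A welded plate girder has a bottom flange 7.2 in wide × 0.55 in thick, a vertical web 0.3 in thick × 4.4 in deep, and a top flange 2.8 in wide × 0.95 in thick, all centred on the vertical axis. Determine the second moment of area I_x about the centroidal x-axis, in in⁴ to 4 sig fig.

Split into non-overlapping primitives; take the origin at the lower-left of the bounding box.
Bottom plate: 7.2 × 0.55, A = 3.96 in², y = 0.275 in, Ī = 0.099825 in⁴.
Web plate: 0.3 × 4.4, A = 1.32 in², y = 2.75 in, Ī = 2.1296 in⁴.
Top plate: 2.8 × 0.95, A = 2.66 in², y = 5.425 in, Ī = 0.200054 in⁴.
Centroid: ȳ = ΣA·y / ΣA = 2.41178 in.
Transfer each piece to the centroidal x-axis using Ī + A·d² with d = y − 2.41178:
  bottom plate: d = -2.13678 in → contributes +18.1804 in⁴
  web plate: d = 0.338224 in → contributes +2.2806 in⁴
  top plate: d = 3.01322 in → contributes +24.3516 in⁴
Total I = 44.8126 in⁴.

I_x ≈ 44.81 in⁴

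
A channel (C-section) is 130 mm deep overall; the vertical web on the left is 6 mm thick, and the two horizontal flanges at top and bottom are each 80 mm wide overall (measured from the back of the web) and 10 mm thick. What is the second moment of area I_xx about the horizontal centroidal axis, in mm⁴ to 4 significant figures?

Decompose the section into non-overlapping parts with the origin at the bottom-left of its bounding rectangle.
Web: 6 × 130, A = 780 mm², y = 65 mm, Ī = 1 098 500 mm⁴.
Top flange (beyond web): 74 × 10, A = 740 mm², y = 125 mm, Ī = 6166.67 mm⁴.
Bottom flange (beyond web): 74 × 10, A = 740 mm², y = 5 mm, Ī = 6166.67 mm⁴.
By symmetry the centroid is at mid-height, ȳ = 65 mm.
Transfer each piece to the horizontal centroidal axis using Ī + A·d² with d = y − 65:
  web: d = 0 mm → contributes +1 098 500 mm⁴
  top flange (beyond web): d = 60 mm → contributes +2 670 167 mm⁴
  bottom flange (beyond web): d = -60 mm → contributes +2 670 167 mm⁴
Total I = 6 438 833 mm⁴.

I_xx ≈ 6.439 × 10⁶ mm⁴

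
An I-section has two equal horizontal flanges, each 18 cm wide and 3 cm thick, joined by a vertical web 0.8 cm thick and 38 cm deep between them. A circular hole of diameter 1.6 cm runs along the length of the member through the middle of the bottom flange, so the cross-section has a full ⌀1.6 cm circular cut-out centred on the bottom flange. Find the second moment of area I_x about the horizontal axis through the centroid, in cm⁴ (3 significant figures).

I_x ≈ 4.83 × 10⁴ cm⁴

Break the section into simple shapes (no overlaps), measuring from the bottom-left corner of the bounding box.
Bottom flange: 18 × 3, A = 54 cm², y = 1.5 cm, Ī = 40.5 cm⁴.
Web: 0.8 × 38, A = 30.4 cm², y = 22 cm, Ī = 3658.1 cm⁴.
Top flange: 18 × 3, A = 54 cm², y = 42.5 cm, Ī = 40.5 cm⁴.
Hole (subtracted): ⌀1.6, A = 2.0106 cm², y = 1.5 cm, Ī = 0.3217 cm⁴.
Centroid: ȳ = ΣA·y / ΣA = 22.302 cm.
Transfer each piece to the horizontal axis through the centroid using Ī + A·d² with d = y − 22.302:
  bottom flange: d = -20.802 cm → contributes +23 408 cm⁴
  web: d = -0.30221 cm → contributes +3660.9 cm⁴
  top flange: d = 20.198 cm → contributes +22 070 cm⁴
  hole: d = -20.802 cm → contributes −870.38 cm⁴
Total I = 48 268 cm⁴.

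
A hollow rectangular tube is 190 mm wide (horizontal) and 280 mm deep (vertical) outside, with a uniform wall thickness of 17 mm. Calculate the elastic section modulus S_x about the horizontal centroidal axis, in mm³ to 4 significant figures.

Decompose the section into non-overlapping parts with the origin at the bottom-left of its bounding rectangle.
Outer rectangle: 190 × 280, A = 53 200 mm², y = 140 mm, Ī = 347 573 333 mm⁴.
Inner void (subtracted): 156 × 246, A = 38 376 mm², y = 140 mm, Ī = 193 530 168 mm⁴.
By symmetry the centroid is at mid-height, ȳ = 140 mm.
All pieces are centred on the horizontal centroidal axis, so I = ΣĪ (holes subtracted) = 154 043 165 mm⁴.
Extreme fibre distance c = 140 mm; S = I/c = 1 100 308 mm³.

S_x ≈ 1.100 × 10⁶ mm³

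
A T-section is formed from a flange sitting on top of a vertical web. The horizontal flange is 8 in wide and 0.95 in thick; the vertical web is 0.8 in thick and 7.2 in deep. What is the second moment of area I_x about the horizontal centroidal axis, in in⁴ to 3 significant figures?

Break the section into simple shapes (no overlaps), measuring from the bottom-left corner of the bounding box.
Flange: 8 × 0.95, A = 7.6 in², y = 7.675 in, Ī = 0.57158 in⁴.
Web: 0.8 × 7.2, A = 5.76 in², y = 3.6 in, Ī = 24.883 in⁴.
Centroid: ȳ = ΣA·y / ΣA = 5.9181 in.
Transfer each piece to the horizontal centroidal axis using Ī + A·d² with d = y − 5.9181:
  flange: d = 1.7569 in → contributes +24.03 in⁴
  web: d = -2.3181 in → contributes +55.835 in⁴
Total I = 79.866 in⁴.

I_x ≈ 79.9 in⁴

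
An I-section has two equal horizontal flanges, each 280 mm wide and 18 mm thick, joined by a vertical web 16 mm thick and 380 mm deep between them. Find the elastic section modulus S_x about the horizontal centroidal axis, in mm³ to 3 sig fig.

Decompose the section into non-overlapping parts with the origin at the bottom-left of its bounding rectangle.
Bottom flange: 280 × 18, A = 5 040 mm², y = 9 mm, Ī = 136 080 mm⁴.
Web: 16 × 380, A = 6 080 mm², y = 208 mm, Ī = 73 162 667 mm⁴.
Top flange: 280 × 18, A = 5 040 mm², y = 407 mm, Ī = 136 080 mm⁴.
By symmetry the centroid is at mid-height, ȳ = 208 mm.
Transfer each piece to the horizontal centroidal axis using Ī + A·d² with d = y − 208:
  bottom flange: d = -199 mm → contributes +199 725 120 mm⁴
  web: d = 0 mm → contributes +73 162 667 mm⁴
  top flange: d = 199 mm → contributes +199 725 120 mm⁴
Total I = 472 612 907 mm⁴.
Extreme fibre distance c = 208 mm; S = I/c = 2 272 177 mm³.

S_x ≈ 2.27 × 10⁶ mm³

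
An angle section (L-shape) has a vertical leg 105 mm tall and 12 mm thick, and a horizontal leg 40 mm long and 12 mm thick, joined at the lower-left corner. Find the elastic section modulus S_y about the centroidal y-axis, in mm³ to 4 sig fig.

S_y ≈ 4806 mm³

Decompose the section into non-overlapping parts with the origin at the bottom-left of its bounding rectangle.
Vertical leg: 12 × 105, A = 1 260 mm², x = 6 mm, Ī = 15 120 mm⁴.
Horizontal leg (remainder): 28 × 12, A = 336 mm², x = 26 mm, Ī = 21 952 mm⁴.
Centroid: x̄ = ΣA·x / ΣA = 10.2105 mm.
Transfer each piece to the centroidal y-axis using Ī + A·d² with d = x − 10.2105:
  vertical leg: d = -4.21053 mm → contributes +37 458 mm⁴
  horizontal leg (remainder): d = 15.7895 mm → contributes +105 719 mm⁴
Total I = 143 177 mm⁴.
Extreme fibre distance c = 29.7895 mm; S = I/c = 4806.3 mm³.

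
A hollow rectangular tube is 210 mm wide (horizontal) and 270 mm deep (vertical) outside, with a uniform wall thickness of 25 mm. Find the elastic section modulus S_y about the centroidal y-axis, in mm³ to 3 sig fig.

Break the section into simple shapes (no overlaps), measuring from the bottom-left corner of the bounding box.
Outer rectangle: 210 × 270, A = 56 700 mm², x = 105 mm, Ī = 208 372 500 mm⁴.
Inner void (subtracted): 160 × 220, A = 35 200 mm², x = 105 mm, Ī = 75 093 333 mm⁴.
By symmetry the centroid is at mid-width, x̄ = 105 mm.
All pieces are centred on the centroidal y-axis, so I = ΣĪ (holes subtracted) = 133 279 167 mm⁴.
Extreme fibre distance c = 105 mm; S = I/c = 1 269 325 mm³.

S_y ≈ 1.27 × 10⁶ mm³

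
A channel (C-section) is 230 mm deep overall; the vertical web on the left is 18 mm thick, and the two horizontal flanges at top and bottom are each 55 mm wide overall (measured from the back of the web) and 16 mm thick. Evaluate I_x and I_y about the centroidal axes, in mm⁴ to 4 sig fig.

Treat the section as a set of non-overlapping primitives; coordinates are from the bounding-box lower-left.
Web: 18 × 230, A = 4 140 mm², y = 115 mm, Ī = 18 250 500 mm⁴.
Top flange (beyond web): 37 × 16, A = 592 mm², y = 222 mm, Ī = 12629.3 mm⁴.
Bottom flange (beyond web): 37 × 16, A = 592 mm², y = 8 mm, Ī = 12629.3 mm⁴.
By symmetry the centroid is at mid-height, ȳ = 115 mm.
Transfer each piece to the centroidal x-axis using Ī + A·d² with d = y − 115:
  web: d = 0 mm → contributes +18 250 500 mm⁴
  top flange (beyond web): d = 107 mm → contributes +6 790 437 mm⁴
  bottom flange (beyond web): d = -107 mm → contributes +6 790 437 mm⁴
Total I = 31 831 375 mm⁴.
For the y-axis: x̄ = 15.1157 mm.
Repeating about the centroidal y-axis gives I_y = 943 127 mm⁴.

I_x ≈ 3.183 × 10⁷ mm⁴, I_y ≈ 9.431 × 10⁵ mm⁴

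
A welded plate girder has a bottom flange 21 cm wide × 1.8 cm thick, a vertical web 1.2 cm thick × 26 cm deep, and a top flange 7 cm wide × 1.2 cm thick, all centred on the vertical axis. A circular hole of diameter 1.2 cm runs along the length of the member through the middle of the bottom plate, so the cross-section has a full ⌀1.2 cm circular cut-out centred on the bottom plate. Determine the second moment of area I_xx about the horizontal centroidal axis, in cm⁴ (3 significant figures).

I_xx ≈ 8360 cm⁴

Break the section into simple shapes (no overlaps), measuring from the bottom-left corner of the bounding box.
Bottom plate: 21 × 1.8, A = 37.8 cm², y = 0.9 cm, Ī = 10.206 cm⁴.
Web plate: 1.2 × 26, A = 31.2 cm², y = 14.8 cm, Ī = 1757.6 cm⁴.
Top plate: 7 × 1.2, A = 8.4 cm², y = 28.4 cm, Ī = 1.008 cm⁴.
Hole (subtracted): ⌀1.2, A = 1.131 cm², y = 0.9 cm, Ī = 0.10179 cm⁴.
Centroid: ȳ = ΣA·y / ΣA = 9.6149 cm.
Transfer each piece to the horizontal centroidal axis using Ī + A·d² with d = y − 9.6149:
  bottom plate: d = -8.7149 cm → contributes +2881.1 cm⁴
  web plate: d = 5.1851 cm → contributes +2596.4 cm⁴
  top plate: d = 18.785 cm → contributes +2965.2 cm⁴
  hole: d = -8.7149 cm → contributes −85.999 cm⁴
Total I = 8356.7 cm⁴.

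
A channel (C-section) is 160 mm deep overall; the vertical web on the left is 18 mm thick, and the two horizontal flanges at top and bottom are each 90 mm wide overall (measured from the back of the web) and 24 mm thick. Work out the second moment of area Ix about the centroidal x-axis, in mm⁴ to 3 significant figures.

Break the section into simple shapes (no overlaps), measuring from the bottom-left corner of the bounding box.
Web: 18 × 160, A = 2 880 mm², y = 80 mm, Ī = 6 144 000 mm⁴.
Top flange (beyond web): 72 × 24, A = 1 728 mm², y = 148 mm, Ī = 82 944 mm⁴.
Bottom flange (beyond web): 72 × 24, A = 1 728 mm², y = 12 mm, Ī = 82 944 mm⁴.
By symmetry the centroid is at mid-height, ȳ = 80 mm.
Transfer each piece to the centroidal x-axis using Ī + A·d² with d = y − 80:
  web: d = 0 mm → contributes +6 144 000 mm⁴
  top flange (beyond web): d = 68 mm → contributes +8 073 216 mm⁴
  bottom flange (beyond web): d = -68 mm → contributes +8 073 216 mm⁴
Total I = 22 290 432 mm⁴.

Ix ≈ 2.23 × 10⁷ mm⁴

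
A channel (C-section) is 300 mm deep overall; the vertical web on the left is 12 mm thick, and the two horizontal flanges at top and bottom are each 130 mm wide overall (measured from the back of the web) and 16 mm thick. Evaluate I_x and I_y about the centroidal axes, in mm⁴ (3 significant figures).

Split into non-overlapping primitives; take the origin at the lower-left of the bounding box.
Web: 12 × 300, A = 3 600 mm², y = 150 mm, Ī = 27 000 000 mm⁴.
Top flange (beyond web): 118 × 16, A = 1 888 mm², y = 292 mm, Ī = 40 277 mm⁴.
Bottom flange (beyond web): 118 × 16, A = 1 888 mm², y = 8 mm, Ī = 40 277 mm⁴.
By symmetry the centroid is at mid-height, ȳ = 150 mm.
Transfer each piece to the centroidal x-axis using Ī + A·d² with d = y − 150:
  web: d = 0 mm → contributes +27 000 000 mm⁴
  top flange (beyond web): d = 142 mm → contributes +38 109 909 mm⁴
  bottom flange (beyond web): d = -142 mm → contributes +38 109 909 mm⁴
Total I = 103 219 819 mm⁴.
For the y-axis: x̄ = 39.275 mm.
Repeating about the centroidal y-axis gives I_y = 12 211 083 mm⁴.

I_x ≈ 1.03 × 10⁸ mm⁴, I_y ≈ 1.22 × 10⁷ mm⁴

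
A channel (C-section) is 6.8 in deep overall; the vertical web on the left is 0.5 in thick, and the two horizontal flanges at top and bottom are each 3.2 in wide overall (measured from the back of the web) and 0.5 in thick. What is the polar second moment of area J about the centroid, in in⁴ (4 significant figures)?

J ≈ 45.51 in⁴

Treat the section as a set of non-overlapping primitives; coordinates are from the bounding-box lower-left.
Web: 0.5 × 6.8, A = 3.4 in², y = 3.4 in, Ī = 13.1013 in⁴.
Top flange (beyond web): 2.7 × 0.5, A = 1.35 in², y = 6.55 in, Ī = 0.028125 in⁴.
Bottom flange (beyond web): 2.7 × 0.5, A = 1.35 in², y = 0.25 in, Ī = 0.028125 in⁴.
By symmetry the centroid is at mid-height, ȳ = 3.4 in.
Transfer each piece to the centroidal x-axis using Ī + A·d² with d = y − 3.4:
  web: d = 0 in → contributes +13.1013 in⁴
  top flange (beyond web): d = 3.15 in → contributes +13.4235 in⁴
  bottom flange (beyond web): d = -3.15 in → contributes +13.4235 in⁴
Total I = 39.9483 in⁴.
For the y-axis: x̄ = 0.958197 in.
Repeating about the centroidal y-axis gives I_y = 5.56367 in⁴.
Polar second moment: J = I_x + I_y = 45.512 in⁴.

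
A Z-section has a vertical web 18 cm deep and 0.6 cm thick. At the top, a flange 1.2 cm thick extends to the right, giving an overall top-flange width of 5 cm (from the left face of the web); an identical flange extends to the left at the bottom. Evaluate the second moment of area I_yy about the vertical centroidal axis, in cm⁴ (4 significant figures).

Split into non-overlapping primitives; take the origin at the lower-left of the bounding box.
Web: 0.6 × 18, A = 10.8 cm², x = 4.7 cm, Ī = 0.324 cm⁴.
Top flange (beyond web): 4.4 × 1.2, A = 5.28 cm², x = 7.2 cm, Ī = 8.5184 cm⁴.
Bottom flange (beyond web): 4.4 × 1.2, A = 5.28 cm², x = 2.2 cm, Ī = 8.5184 cm⁴.
Centroid: x̄ = ΣA·x / ΣA = 4.7 cm.
Transfer each piece to the vertical centroidal axis using Ī + A·d² with d = x − 4.7:
  web: d = 0 cm → contributes +0.324 cm⁴
  top flange (beyond web): d = 2.5 cm → contributes +41.5184 cm⁴
  bottom flange (beyond web): d = -2.5 cm → contributes +41.5184 cm⁴
Total I = 83.3608 cm⁴.

I_yy ≈ 83.36 cm⁴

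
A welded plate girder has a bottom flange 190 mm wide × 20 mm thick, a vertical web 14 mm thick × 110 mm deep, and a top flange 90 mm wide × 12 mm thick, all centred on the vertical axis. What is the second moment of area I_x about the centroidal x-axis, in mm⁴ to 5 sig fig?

Treat the section as a set of non-overlapping primitives; coordinates are from the bounding-box lower-left.
Bottom plate: 190 × 20, A = 3 800 mm², y = 10 mm, Ī = 126666.7 mm⁴.
Web plate: 14 × 110, A = 1 540 mm², y = 75 mm, Ī = 1 552 833 mm⁴.
Top plate: 90 × 12, A = 1 080 mm², y = 136 mm, Ī = 12 960 mm⁴.
Centroid: ȳ = ΣA·y / ΣA = 46.78816 mm.
Transfer each piece to the centroidal x-axis using Ī + A·d² with d = y − 46.78816:
  bottom plate: d = -36.78816 mm → contributes +5 269 468 mm⁴
  web plate: d = 28.21184 mm → contributes +2 778 531 mm⁴
  top plate: d = 89.21184 mm → contributes +8 608 412 mm⁴
Total I = 16 656 412 mm⁴.

I_x ≈ 1.6656 × 10⁷ mm⁴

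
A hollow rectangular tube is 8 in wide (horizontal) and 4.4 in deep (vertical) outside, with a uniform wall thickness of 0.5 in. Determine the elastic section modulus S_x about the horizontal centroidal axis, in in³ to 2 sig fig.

S_x ≈ 15 in³

Break the section into simple shapes (no overlaps), measuring from the bottom-left corner of the bounding box.
Outer rectangle: 8 × 4.4, A = 35.2 in², y = 2.2 in, Ī = 56.79 in⁴.
Inner void (subtracted): 7 × 3.4, A = 23.8 in², y = 2.2 in, Ī = 22.93 in⁴.
By symmetry the centroid is at mid-height, ȳ = 2.2 in.
All pieces are centred on the horizontal centroidal axis, so I = ΣĪ (holes subtracted) = 33.86 in⁴.
Extreme fibre distance c = 2.2 in; S = I/c = 15.39 in³.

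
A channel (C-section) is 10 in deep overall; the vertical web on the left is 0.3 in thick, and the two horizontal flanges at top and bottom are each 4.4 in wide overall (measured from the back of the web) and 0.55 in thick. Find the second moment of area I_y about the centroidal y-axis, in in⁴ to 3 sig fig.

Break the section into simple shapes (no overlaps), measuring from the bottom-left corner of the bounding box.
Web: 0.3 × 10, A = 3 in², x = 0.15 in, Ī = 0.0225 in⁴.
Top flange (beyond web): 4.1 × 0.55, A = 2.255 in², x = 2.35 in, Ī = 3.1589 in⁴.
Bottom flange (beyond web): 4.1 × 0.55, A = 2.255 in², x = 2.35 in, Ī = 3.1589 in⁴.
Centroid: x̄ = ΣA·x / ΣA = 1.4712 in.
Transfer each piece to the centroidal y-axis using Ī + A·d² with d = x − 1.4712:
  web: d = -1.3212 in → contributes +5.259 in⁴
  top flange (beyond web): d = 0.87883 in → contributes +4.9005 in⁴
  bottom flange (beyond web): d = 0.87883 in → contributes +4.9005 in⁴
Total I = 15.06 in⁴.

I_y ≈ 15.1 in⁴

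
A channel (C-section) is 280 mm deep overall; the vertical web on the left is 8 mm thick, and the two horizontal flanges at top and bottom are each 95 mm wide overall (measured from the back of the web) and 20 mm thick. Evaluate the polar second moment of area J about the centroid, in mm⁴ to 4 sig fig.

Decompose the section into non-overlapping parts with the origin at the bottom-left of its bounding rectangle.
Web: 8 × 280, A = 2 240 mm², y = 140 mm, Ī = 14 634 667 mm⁴.
Top flange (beyond web): 87 × 20, A = 1 740 mm², y = 270 mm, Ī = 58 000 mm⁴.
Bottom flange (beyond web): 87 × 20, A = 1 740 mm², y = 10 mm, Ī = 58 000 mm⁴.
By symmetry the centroid is at mid-height, ȳ = 140 mm.
Transfer each piece to the centroidal x-axis using Ī + A·d² with d = y − 140:
  web: d = 0 mm → contributes +14 634 667 mm⁴
  top flange (beyond web): d = 130 mm → contributes +29 464 000 mm⁴
  bottom flange (beyond web): d = -130 mm → contributes +29 464 000 mm⁴
Total I = 73 562 667 mm⁴.
For the y-axis: x̄ = 32.8986 mm.
Repeating about the centroidal y-axis gives I_y = 5 281 768 mm⁴.
Polar second moment: J = I_x + I_y = 78 844 435 mm⁴.

J ≈ 7.884 × 10⁷ mm⁴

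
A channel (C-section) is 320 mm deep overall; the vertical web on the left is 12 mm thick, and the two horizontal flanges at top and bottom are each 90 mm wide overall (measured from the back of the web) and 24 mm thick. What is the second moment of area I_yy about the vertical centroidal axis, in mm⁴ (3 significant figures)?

Split into non-overlapping primitives; take the origin at the lower-left of the bounding box.
Web: 12 × 320, A = 3 840 mm², x = 6 mm, Ī = 46 080 mm⁴.
Top flange (beyond web): 78 × 24, A = 1 872 mm², x = 51 mm, Ī = 949 104 mm⁴.
Bottom flange (beyond web): 78 × 24, A = 1 872 mm², x = 51 mm, Ī = 949 104 mm⁴.
Centroid: x̄ = ΣA·x / ΣA = 28.215 mm.
Transfer each piece to the vertical centroidal axis using Ī + A·d² with d = x − 28.215:
  web: d = -22.215 mm → contributes +1 941 176 mm⁴
  top flange (beyond web): d = 22.785 mm → contributes +1 920 948 mm⁴
  bottom flange (beyond web): d = 22.785 mm → contributes +1 920 948 mm⁴
Total I = 5 783 073 mm⁴.

I_yy ≈ 5.78 × 10⁶ mm⁴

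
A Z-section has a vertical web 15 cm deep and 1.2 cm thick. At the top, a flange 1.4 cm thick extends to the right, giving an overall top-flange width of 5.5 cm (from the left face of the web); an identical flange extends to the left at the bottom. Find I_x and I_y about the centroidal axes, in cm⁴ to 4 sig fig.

Break the section into simple shapes (no overlaps), measuring from the bottom-left corner of the bounding box.
Web: 1.2 × 15, A = 18 cm², y = 7.5 cm, Ī = 337.5 cm⁴.
Top flange (beyond web): 4.3 × 1.4, A = 6.02 cm², y = 14.3 cm, Ī = 0.983267 cm⁴.
Bottom flange (beyond web): 4.3 × 1.4, A = 6.02 cm², y = 0.7 cm, Ī = 0.983267 cm⁴.
Centroid: ȳ = ΣA·y / ΣA = 7.5 cm.
Transfer each piece to the centroidal x-axis using Ī + A·d² with d = y − 7.5:
  web: d = 0 cm → contributes +337.5 cm⁴
  top flange (beyond web): d = 6.8 cm → contributes +279.348 cm⁴
  bottom flange (beyond web): d = -6.8 cm → contributes +279.348 cm⁴
Total I = 896.196 cm⁴.
For the y-axis: x̄ = 4.9 cm.
Repeating about the centroidal y-axis gives I_y = 111.764 cm⁴.

I_x ≈ 896.2 cm⁴, I_y ≈ 111.8 cm⁴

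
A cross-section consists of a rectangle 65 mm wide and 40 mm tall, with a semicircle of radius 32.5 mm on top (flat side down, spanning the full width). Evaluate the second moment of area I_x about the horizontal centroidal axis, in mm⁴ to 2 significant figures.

I_x ≈ 1.6 × 10⁶ mm⁴

Treat the section as a set of non-overlapping primitives; coordinates are from the bounding-box lower-left.
Rectangular body: 65 × 40, A = 2 600 mm², y = 20 mm, Ī = 346 667 mm⁴.
Semicircular cap: semicircle r = 32.5, A = 1 659 mm², y = 53.79 mm, Ī = 122 452 mm⁴.
Centroid: ȳ = ΣA·y / ΣA = 33.16 mm.
Transfer each piece to the horizontal centroidal axis using Ī + A·d² with d = y − 33.16:
  rectangular body: d = -13.16 mm → contributes +797 239 mm⁴
  semicircular cap: d = 20.63 mm → contributes +828 527 mm⁴
Total I = 1 625 766 mm⁴.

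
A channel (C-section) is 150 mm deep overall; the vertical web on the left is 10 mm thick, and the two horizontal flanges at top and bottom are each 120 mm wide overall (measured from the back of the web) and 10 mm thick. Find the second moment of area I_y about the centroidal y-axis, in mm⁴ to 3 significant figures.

Treat the section as a set of non-overlapping primitives; coordinates are from the bounding-box lower-left.
Web: 10 × 150, A = 1 500 mm², x = 5 mm, Ī = 12 500 mm⁴.
Top flange (beyond web): 110 × 10, A = 1 100 mm², x = 65 mm, Ī = 1 109 167 mm⁴.
Bottom flange (beyond web): 110 × 10, A = 1 100 mm², x = 65 mm, Ī = 1 109 167 mm⁴.
Centroid: x̄ = ΣA·x / ΣA = 40.676 mm.
Transfer each piece to the centroidal y-axis using Ī + A·d² with d = x − 40.676:
  web: d = -35.676 mm → contributes +1 921 631 mm⁴
  top flange (beyond web): d = 24.324 mm → contributes +1 760 007 mm⁴
  bottom flange (beyond web): d = 24.324 mm → contributes +1 760 007 mm⁴
Total I = 5 441 644 mm⁴.

I_y ≈ 5.44 × 10⁶ mm⁴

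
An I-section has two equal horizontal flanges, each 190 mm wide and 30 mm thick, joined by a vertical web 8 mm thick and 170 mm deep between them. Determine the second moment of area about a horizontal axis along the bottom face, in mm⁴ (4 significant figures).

I_base ≈ 2.869 × 10⁸ mm⁴

Treat the section as a set of non-overlapping primitives; coordinates are from the bounding-box lower-left.
Bottom flange: 190 × 30, A = 5 700 mm², y = 15 mm, Ī = 427 500 mm⁴.
Web: 8 × 170, A = 1 360 mm², y = 115 mm, Ī = 3 275 333 mm⁴.
Top flange: 190 × 30, A = 5 700 mm², y = 215 mm, Ī = 427 500 mm⁴.
Transfer each piece to a horizontal axis along the bottom face using Ī + A·d² with d = y − 0:
  bottom flange: d = 15 mm → contributes +1 710 000 mm⁴
  web: d = 115 mm → contributes +21 261 333 mm⁴
  top flange: d = 215 mm → contributes +263 910 000 mm⁴
Total I = 286 881 333 mm⁴.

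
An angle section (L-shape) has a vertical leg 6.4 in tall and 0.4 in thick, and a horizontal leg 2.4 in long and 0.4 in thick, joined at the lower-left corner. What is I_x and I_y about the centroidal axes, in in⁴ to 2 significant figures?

I_x ≈ 14 in⁴, I_y ≈ 1.2 in⁴

Break the section into simple shapes (no overlaps), measuring from the bottom-left corner of the bounding box.
Vertical leg: 0.4 × 6.4, A = 2.56 in², y = 3.2 in, Ī = 8.738 in⁴.
Horizontal leg (remainder): 2 × 0.4, A = 0.8 in², y = 0.2 in, Ī = 0.01067 in⁴.
Centroid: ȳ = ΣA·y / ΣA = 2.486 in.
Transfer each piece to the centroidal x-axis using Ī + A·d² with d = y − 2.486:
  vertical leg: d = 0.7143 in → contributes +10.04 in⁴
  horizontal leg (remainder): d = -2.286 in → contributes +4.19 in⁴
Total I = 14.23 in⁴.
For the y-axis: x̄ = 0.4857 in.
Repeating about the centroidal y-axis gives I_y = 1.179 in⁴.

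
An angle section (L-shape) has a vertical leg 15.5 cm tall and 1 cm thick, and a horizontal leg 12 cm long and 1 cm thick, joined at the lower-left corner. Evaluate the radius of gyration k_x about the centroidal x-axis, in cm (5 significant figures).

Treat the section as a set of non-overlapping primitives; coordinates are from the bounding-box lower-left.
Vertical leg: 1 × 15.5, A = 15.5 cm², y = 7.75 cm, Ī = 310.3229 cm⁴.
Horizontal leg (remainder): 11 × 1, A = 11 cm², y = 0.5 cm, Ī = 0.9166667 cm⁴.
Centroid: ȳ = ΣA·y / ΣA = 4.740566 cm.
Transfer each piece to the centroidal x-axis using Ī + A·d² with d = y − 4.740566:
  vertical leg: d = 3.009434 cm → contributes +450.7017 cm⁴
  horizontal leg (remainder): d = -4.240566 cm → contributes +198.7231 cm⁴
Total I = 649.4247 cm⁴.
Radius of gyration: k = √(I/A) = √(649.4247 / 26.5) = 4.950413 cm.

k_x ≈ 4.9504 cm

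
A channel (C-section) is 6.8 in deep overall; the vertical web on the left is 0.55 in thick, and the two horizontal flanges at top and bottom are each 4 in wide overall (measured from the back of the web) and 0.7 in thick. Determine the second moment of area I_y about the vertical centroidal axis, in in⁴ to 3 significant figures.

Treat the section as a set of non-overlapping primitives; coordinates are from the bounding-box lower-left.
Web: 0.55 × 6.8, A = 3.74 in², x = 0.275 in, Ī = 0.094279 in⁴.
Top flange (beyond web): 3.45 × 0.7, A = 2.415 in², x = 2.275 in, Ī = 2.3954 in⁴.
Bottom flange (beyond web): 3.45 × 0.7, A = 2.415 in², x = 2.275 in, Ī = 2.3954 in⁴.
Centroid: x̄ = ΣA·x / ΣA = 1.4022 in.
Transfer each piece to the vertical centroidal axis using Ī + A·d² with d = x − 1.4022:
  web: d = -1.1272 in → contributes +4.8461 in⁴
  top flange (beyond web): d = 0.87281 in → contributes +4.2351 in⁴
  bottom flange (beyond web): d = 0.87281 in → contributes +4.2351 in⁴
Total I = 13.316 in⁴.

I_y ≈ 13.3 in⁴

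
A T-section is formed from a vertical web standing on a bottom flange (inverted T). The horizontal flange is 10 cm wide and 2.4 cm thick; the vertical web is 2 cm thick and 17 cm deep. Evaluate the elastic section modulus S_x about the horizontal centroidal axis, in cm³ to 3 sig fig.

Split into non-overlapping primitives; take the origin at the lower-left of the bounding box.
Flange: 10 × 2.4, A = 24 cm², y = 1.2 cm, Ī = 11.52 cm⁴.
Web: 2 × 17, A = 34 cm², y = 10.9 cm, Ī = 818.83 cm⁴.
Centroid: ȳ = ΣA·y / ΣA = 6.8862 cm.
Transfer each piece to the horizontal centroidal axis using Ī + A·d² with d = y − 6.8862:
  flange: d = -5.6862 cm → contributes +787.51 cm⁴
  web: d = 4.0138 cm → contributes +1366.6 cm⁴
Total I = 2154.1 cm⁴.
Extreme fibre distance c = 12.514 cm; S = I/c = 172.14 cm³.

S_x ≈ 172 cm³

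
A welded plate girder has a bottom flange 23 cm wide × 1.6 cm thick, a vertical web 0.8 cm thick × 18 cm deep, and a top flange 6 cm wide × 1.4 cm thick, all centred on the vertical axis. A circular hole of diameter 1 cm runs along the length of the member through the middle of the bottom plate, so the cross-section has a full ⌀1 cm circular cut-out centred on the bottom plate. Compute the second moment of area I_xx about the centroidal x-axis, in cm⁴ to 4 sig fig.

Treat the section as a set of non-overlapping primitives; coordinates are from the bounding-box lower-left.
Bottom plate: 23 × 1.6, A = 36.8 cm², y = 0.8 cm, Ī = 7.85067 cm⁴.
Web plate: 0.8 × 18, A = 14.4 cm², y = 10.6 cm, Ī = 388.8 cm⁴.
Top plate: 6 × 1.4, A = 8.4 cm², y = 20.3 cm, Ī = 1.372 cm⁴.
Hole (subtracted): ⌀1, A = 0.785398 cm², y = 0.8 cm, Ī = 0.0490874 cm⁴.
Centroid: ȳ = ΣA·y / ΣA = 5.98443 cm.
Transfer each piece to the centroidal x-axis using Ī + A·d² with d = y − 5.98443:
  bottom plate: d = -5.18443 cm → contributes +996.971 cm⁴
  web plate: d = 4.61557 cm → contributes +695.571 cm⁴
  top plate: d = 14.3156 cm → contributes +1722.83 cm⁴
  hole: d = -5.18443 cm → contributes −21.1592 cm⁴
Total I = 3394.21 cm⁴.

I_xx ≈ 3394 cm⁴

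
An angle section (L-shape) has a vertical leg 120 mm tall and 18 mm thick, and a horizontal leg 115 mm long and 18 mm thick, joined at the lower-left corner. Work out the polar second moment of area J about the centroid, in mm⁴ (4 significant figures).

J ≈ 9.770 × 10⁶ mm⁴

Treat the section as a set of non-overlapping primitives; coordinates are from the bounding-box lower-left.
Vertical leg: 18 × 120, A = 2 160 mm², y = 60 mm, Ī = 2 592 000 mm⁴.
Horizontal leg (remainder): 97 × 18, A = 1 746 mm², y = 9 mm, Ī = 47 142 mm⁴.
Centroid: ȳ = ΣA·y / ΣA = 37.2028 mm.
Transfer each piece to the centroidal x-axis using Ī + A·d² with d = y − 37.2028:
  vertical leg: d = 22.7972 mm → contributes +3 714 582 mm⁴
  horizontal leg (remainder): d = -28.2028 mm → contributes +1 435 903 mm⁴
Total I = 5 150 485 mm⁴.
For the y-axis: x̄ = 34.7028 mm.
Repeating about the centroidal y-axis gives I_y = 4 619 613 mm⁴.
Polar second moment: J = I_x + I_y = 9 770 098 mm⁴.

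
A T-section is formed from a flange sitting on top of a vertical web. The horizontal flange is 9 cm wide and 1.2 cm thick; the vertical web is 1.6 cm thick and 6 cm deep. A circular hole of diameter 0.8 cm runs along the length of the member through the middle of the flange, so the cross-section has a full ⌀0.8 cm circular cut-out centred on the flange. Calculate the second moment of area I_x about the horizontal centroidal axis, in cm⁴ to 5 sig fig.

Treat the section as a set of non-overlapping primitives; coordinates are from the bounding-box lower-left.
Flange: 9 × 1.2, A = 10.8 cm², y = 6.6 cm, Ī = 1.296 cm⁴.
Web: 1.6 × 6, A = 9.6 cm², y = 3 cm, Ī = 28.8 cm⁴.
Hole (subtracted): ⌀0.8, A = 0.5026548 cm², y = 6.6 cm, Ī = 0.02010619 cm⁴.
Centroid: ȳ = ΣA·y / ΣA = 4.863085 cm.
Transfer each piece to the horizontal centroidal axis using Ī + A·d² with d = y − 4.863085:
  flange: d = 1.736915 cm → contributes +33.87824 cm⁴
  web: d = -1.863085 cm → contributes +62.12242 cm⁴
  hole: d = 1.736915 cm → contributes −1.536553 cm⁴
Total I = 94.46411 cm⁴.

I_x ≈ 94.464 cm⁴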